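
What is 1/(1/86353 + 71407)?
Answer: 86353/6166208672 ≈ 1.4004e-5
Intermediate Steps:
1/(1/86353 + 71407) = 1/(6166208672/86353) = 86353/6166208672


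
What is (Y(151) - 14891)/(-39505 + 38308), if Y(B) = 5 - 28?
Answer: 14914/1197 ≈ 12.459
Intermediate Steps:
Y(B) = -23
(Y(151) - 14891)/(-39505 + 38308) = (-23 - 14891)/(-39505 + 38308) = -14914/(-1197) = -14914*(-1/1197) = 14914/1197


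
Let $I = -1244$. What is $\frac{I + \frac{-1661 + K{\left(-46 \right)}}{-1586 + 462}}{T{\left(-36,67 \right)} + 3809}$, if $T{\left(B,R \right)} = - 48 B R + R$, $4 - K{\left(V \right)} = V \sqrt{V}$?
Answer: $- \frac{465533}{44829616} - \frac{23 i \sqrt{46}}{67244424} \approx -0.010385 - 2.3198 \cdot 10^{-6} i$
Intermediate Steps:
$K{\left(V \right)} = 4 - V^{\frac{3}{2}}$ ($K{\left(V \right)} = 4 - V \sqrt{V} = 4 - V^{\frac{3}{2}}$)
$T{\left(B,R \right)} = R - 48 B R$ ($T{\left(B,R \right)} = - 48 B R + R = R - 48 B R$)
$\frac{I + \frac{-1661 + K{\left(-46 \right)}}{-1586 + 462}}{T{\left(-36,67 \right)} + 3809} = \frac{-1244 + \frac{-1661 + \left(4 - \left(-46\right)^{\frac{3}{2}}\right)}{-1586 + 462}}{67 \left(1 - -1728\right) + 3809} = \frac{-1244 + \frac{-1661 + \left(4 - - 46 i \sqrt{46}\right)}{-1124}}{67 \left(1 + 1728\right) + 3809} = \frac{-1244 + \left(-1661 + \left(4 + 46 i \sqrt{46}\right)\right) \left(- \frac{1}{1124}\right)}{67 \cdot 1729 + 3809} = \frac{-1244 + \left(-1657 + 46 i \sqrt{46}\right) \left(- \frac{1}{1124}\right)}{115843 + 3809} = \frac{-1244 + \left(\frac{1657}{1124} - \frac{23 i \sqrt{46}}{562}\right)}{119652} = \left(- \frac{1396599}{1124} - \frac{23 i \sqrt{46}}{562}\right) \frac{1}{119652} = - \frac{465533}{44829616} - \frac{23 i \sqrt{46}}{67244424}$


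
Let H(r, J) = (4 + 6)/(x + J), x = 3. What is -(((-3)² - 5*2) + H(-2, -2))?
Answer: -9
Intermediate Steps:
H(r, J) = 10/(3 + J) (H(r, J) = (4 + 6)/(3 + J) = 10/(3 + J))
-(((-3)² - 5*2) + H(-2, -2)) = -(((-3)² - 5*2) + 10/(3 - 2)) = -((9 - 10) + 10/1) = -(-1 + 10*1) = -(-1 + 10) = -1*9 = -9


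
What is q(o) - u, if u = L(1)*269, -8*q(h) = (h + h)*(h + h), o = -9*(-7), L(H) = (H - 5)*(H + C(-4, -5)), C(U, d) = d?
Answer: -12577/2 ≈ -6288.5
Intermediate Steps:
L(H) = (-5 + H)**2 (L(H) = (H - 5)*(H - 5) = (-5 + H)*(-5 + H) = (-5 + H)**2)
o = 63
q(h) = -h**2/2 (q(h) = -(h + h)*(h + h)/8 = -2*h*2*h/8 = -h**2/2)
u = 4304 (u = (25 + 1**2 - 10*1)*269 = (25 + 1 - 10)*269 = 16*269 = 4304)
q(o) - u = -1/2*63**2 - 1*4304 = -1/2*3969 - 4304 = -3969/2 - 4304 = -12577/2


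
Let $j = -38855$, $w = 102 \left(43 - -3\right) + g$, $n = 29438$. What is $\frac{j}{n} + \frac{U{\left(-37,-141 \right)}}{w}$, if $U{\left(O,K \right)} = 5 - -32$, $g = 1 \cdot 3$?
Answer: $- \frac{181335019}{138211410} \approx -1.312$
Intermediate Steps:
$g = 3$
$U{\left(O,K \right)} = 37$ ($U{\left(O,K \right)} = 5 + 32 = 37$)
$w = 4695$ ($w = 102 \left(43 - -3\right) + 3 = 102 \left(43 + 3\right) + 3 = 102 \cdot 46 + 3 = 4692 + 3 = 4695$)
$\frac{j}{n} + \frac{U{\left(-37,-141 \right)}}{w} = - \frac{38855}{29438} + \frac{37}{4695} = - \frac{181335019}{138211410}$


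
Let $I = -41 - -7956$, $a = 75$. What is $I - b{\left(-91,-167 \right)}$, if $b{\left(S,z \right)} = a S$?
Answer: $14740$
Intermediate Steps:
$b{\left(S,z \right)} = 75 S$
$I = 7915$ ($I = -41 + 7956 = 7915$)
$I - b{\left(-91,-167 \right)} = 7915 - 75 \left(-91\right) = 7915 - -6825 = 7915 + 6825 = 14740$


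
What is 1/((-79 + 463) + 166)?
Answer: 1/550 ≈ 0.0018182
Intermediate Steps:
1/((-79 + 463) + 166) = 1/(384 + 166) = 1/550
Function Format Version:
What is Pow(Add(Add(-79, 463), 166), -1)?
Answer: Rational(1, 550) ≈ 0.0018182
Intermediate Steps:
Pow(Add(Add(-79, 463), 166), -1) = Pow(Add(384, 166), -1) = Pow(550, -1) = Rational(1, 550)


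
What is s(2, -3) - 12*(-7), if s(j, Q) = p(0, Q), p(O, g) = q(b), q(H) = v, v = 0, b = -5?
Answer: 84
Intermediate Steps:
q(H) = 0
p(O, g) = 0
s(j, Q) = 0
s(2, -3) - 12*(-7) = 0 - 12*(-7) = 0 + 84 = 84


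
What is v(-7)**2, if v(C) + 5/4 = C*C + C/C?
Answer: 38025/16 ≈ 2376.6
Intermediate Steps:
v(C) = -1/4 + C**2 (v(C) = -5/4 + (C*C + C/C) = -5/4 + (C**2 + 1) = -5/4 + (1 + C**2) = -1/4 + C**2)
v(-7)**2 = (-1/4 + (-7)**2)**2 = (-1/4 + 49)**2 = (195/4)**2 = 38025/16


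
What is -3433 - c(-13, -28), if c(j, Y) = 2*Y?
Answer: -3377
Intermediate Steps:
-3433 - c(-13, -28) = -3433 - 2*(-28) = -3433 - 1*(-56) = -3433 + 56 = -3377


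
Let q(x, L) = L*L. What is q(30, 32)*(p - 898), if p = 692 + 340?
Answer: 137216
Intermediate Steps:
q(x, L) = L**2
p = 1032
q(30, 32)*(p - 898) = 32**2*(1032 - 898) = 1024*134 = 137216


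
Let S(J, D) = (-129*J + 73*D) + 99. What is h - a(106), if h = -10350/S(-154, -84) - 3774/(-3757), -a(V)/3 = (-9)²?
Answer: 82628575/339677 ≈ 243.26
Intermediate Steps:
S(J, D) = 99 - 129*J + 73*D
a(V) = -243 (a(V) = -3*(-9)² = -3*81 = -243)
h = 87064/339677 (h = -10350/(99 - 129*(-154) + 73*(-84)) - 3774/(-3757) = -10350/(99 + 19866 - 6132) - 3774*(-1/3757) = -10350/13833 + 222/221 = -10350*1/13833 + 222/221 = -1150/1537 + 222/221 = 87064/339677 ≈ 0.25631)
h - a(106) = 87064/339677 - 1*(-243) = 87064/339677 + 243 = 82628575/339677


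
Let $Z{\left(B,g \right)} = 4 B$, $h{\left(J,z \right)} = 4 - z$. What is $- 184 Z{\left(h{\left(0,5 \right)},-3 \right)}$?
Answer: $736$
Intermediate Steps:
$- 184 Z{\left(h{\left(0,5 \right)},-3 \right)} = - 184 \cdot 4 \left(4 - 5\right) = - 184 \cdot 4 \left(-1\right) = \left(-184\right) \left(-4\right) = 736$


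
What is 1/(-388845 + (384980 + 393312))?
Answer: 1/389447 ≈ 2.5677e-6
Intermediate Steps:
1/(-388845 + (384980 + 393312)) = 1/(-388845 + 778292) = 1/389447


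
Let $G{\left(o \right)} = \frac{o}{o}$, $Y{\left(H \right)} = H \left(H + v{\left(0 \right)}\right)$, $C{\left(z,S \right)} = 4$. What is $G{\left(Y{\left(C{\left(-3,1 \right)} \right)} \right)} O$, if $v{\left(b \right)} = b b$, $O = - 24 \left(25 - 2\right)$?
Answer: $-552$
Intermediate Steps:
$O = -552$ ($O = \left(-24\right) 23 = -552$)
$v{\left(b \right)} = b^{2}$
$Y{\left(H \right)} = H^{2}$ ($Y{\left(H \right)} = H \left(H + 0^{2}\right) = H \left(H + 0\right) = H H = H^{2}$)
$G{\left(o \right)} = 1$
$G{\left(Y{\left(C{\left(-3,1 \right)} \right)} \right)} O = 1 \left(-552\right) = -552$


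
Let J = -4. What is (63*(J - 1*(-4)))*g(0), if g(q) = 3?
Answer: 0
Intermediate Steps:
(63*(J - 1*(-4)))*g(0) = (63*(-4 - 1*(-4)))*3 = (63*(-4 + 4))*3 = (63*0)*3 = 0*3 = 0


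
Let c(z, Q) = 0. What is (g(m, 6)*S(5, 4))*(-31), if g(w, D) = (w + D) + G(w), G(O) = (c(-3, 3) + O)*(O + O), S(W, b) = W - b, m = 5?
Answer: -1891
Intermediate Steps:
G(O) = 2*O**2 (G(O) = (0 + O)*(O + O) = O*(2*O) = 2*O**2)
g(w, D) = D + w + 2*w**2 (g(w, D) = (w + D) + 2*w**2 = (D + w) + 2*w**2 = D + w + 2*w**2)
(g(m, 6)*S(5, 4))*(-31) = ((6 + 5 + 2*5**2)*(5 - 1*4))*(-31) = ((6 + 5 + 2*25)*(5 - 4))*(-31) = ((6 + 5 + 50)*1)*(-31) = (61*1)*(-31) = 61*(-31) = -1891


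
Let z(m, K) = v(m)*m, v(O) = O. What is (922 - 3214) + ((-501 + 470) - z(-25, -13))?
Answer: -2948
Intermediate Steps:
z(m, K) = m² (z(m, K) = m*m = m²)
(922 - 3214) + ((-501 + 470) - z(-25, -13)) = (922 - 3214) + ((-501 + 470) - 1*(-25)²) = -2292 + (-31 - 1*625) = -2292 + (-31 - 625) = -2292 - 656 = -2948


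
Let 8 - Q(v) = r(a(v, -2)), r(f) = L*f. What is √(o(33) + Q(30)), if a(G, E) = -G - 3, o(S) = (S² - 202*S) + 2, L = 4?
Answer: I*√5435 ≈ 73.722*I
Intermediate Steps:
o(S) = 2 + S² - 202*S
a(G, E) = -3 - G
r(f) = 4*f
Q(v) = 20 + 4*v (Q(v) = 8 - 4*(-3 - v) = 8 - (-12 - 4*v) = 8 + (12 + 4*v) = 20 + 4*v)
√(o(33) + Q(30)) = √((2 + 33² - 202*33) + (20 + 4*30)) = √((2 + 1089 - 6666) + (20 + 120)) = √(-5575 + 140) = √(-5435) = I*√5435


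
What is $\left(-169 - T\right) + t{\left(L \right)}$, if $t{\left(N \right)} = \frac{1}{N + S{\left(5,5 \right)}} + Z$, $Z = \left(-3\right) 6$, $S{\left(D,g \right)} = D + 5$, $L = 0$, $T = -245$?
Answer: $\frac{581}{10} \approx 58.1$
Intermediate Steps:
$S{\left(D,g \right)} = 5 + D$
$Z = -18$
$t{\left(N \right)} = -18 + \frac{1}{10 + N}$ ($t{\left(N \right)} = \frac{1}{N + \left(5 + 5\right)} - 18 = \frac{1}{N + 10} - 18 = \frac{1}{10 + N} - 18 = -18 + \frac{1}{10 + N}$)
$\left(-169 - T\right) + t{\left(L \right)} = \left(-169 - -245\right) + \frac{-179 - 0}{10 + 0} = \left(-169 + 245\right) + \frac{-179 + 0}{10} = 76 + \frac{1}{10} \left(-179\right) = 76 - \frac{179}{10} = \frac{581}{10}$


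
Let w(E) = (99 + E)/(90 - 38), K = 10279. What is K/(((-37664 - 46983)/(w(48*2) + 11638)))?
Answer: -478662193/338588 ≈ -1413.7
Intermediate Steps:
w(E) = 99/52 + E/52 (w(E) = (99 + E)/52 = (99 + E)*(1/52) = 99/52 + E/52)
K/(((-37664 - 46983)/(w(48*2) + 11638))) = 10279/(((-37664 - 46983)/((99/52 + (48*2)/52) + 11638))) = 10279/((-84647/((99/52 + (1/52)*96) + 11638))) = 10279/((-84647/((99/52 + 24/13) + 11638))) = 10279/((-84647/(15/4 + 11638))) = 10279/((-84647/46567/4)) = 10279/((-84647*4/46567)) = 10279/(-338588/46567) = 10279*(-46567/338588) = -478662193/338588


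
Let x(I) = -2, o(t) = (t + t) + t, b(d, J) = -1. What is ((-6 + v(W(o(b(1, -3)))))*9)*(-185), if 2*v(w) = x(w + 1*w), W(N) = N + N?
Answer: 11655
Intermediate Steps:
o(t) = 3*t (o(t) = 2*t + t = 3*t)
W(N) = 2*N
v(w) = -1 (v(w) = (1/2)*(-2) = -1)
((-6 + v(W(o(b(1, -3)))))*9)*(-185) = ((-6 - 1)*9)*(-185) = -7*9*(-185) = -63*(-185) = 11655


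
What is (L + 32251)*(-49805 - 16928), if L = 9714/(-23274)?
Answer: -8348298967330/3879 ≈ -2.1522e+9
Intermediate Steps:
L = -1619/3879 (L = 9714*(-1/23274) = -1619/3879 ≈ -0.41738)
(L + 32251)*(-49805 - 16928) = (-1619/3879 + 32251)*(-49805 - 16928) = (125100010/3879)*(-66733) = -8348298967330/3879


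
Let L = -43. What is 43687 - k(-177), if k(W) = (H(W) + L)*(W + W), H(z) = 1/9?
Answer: 85513/3 ≈ 28504.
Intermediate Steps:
H(z) = ⅑
k(W) = -772*W/9 (k(W) = (⅑ - 43)*(W + W) = -772*W/9)
43687 - k(-177) = 43687 - (-772)*(-177)/9 = 43687 - 1*45548/3 = 43687 - 45548/3 = 85513/3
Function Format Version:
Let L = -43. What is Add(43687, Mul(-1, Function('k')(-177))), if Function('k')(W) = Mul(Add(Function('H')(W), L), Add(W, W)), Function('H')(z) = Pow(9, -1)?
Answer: Rational(85513, 3) ≈ 28504.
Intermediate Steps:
Function('H')(z) = Rational(1, 9)
Function('k')(W) = Mul(Rational(-772, 9), W) (Function('k')(W) = Mul(Add(Rational(1, 9), -43), Add(W, W)) = Mul(Rational(-386, 9), Mul(2, W)) = Mul(Rational(-772, 9), W))
Add(43687, Mul(-1, Function('k')(-177))) = Add(43687, Mul(-1, Mul(Rational(-772, 9), -177))) = Add(43687, Mul(-1, Rational(45548, 3))) = Add(43687, Rational(-45548, 3)) = Rational(85513, 3)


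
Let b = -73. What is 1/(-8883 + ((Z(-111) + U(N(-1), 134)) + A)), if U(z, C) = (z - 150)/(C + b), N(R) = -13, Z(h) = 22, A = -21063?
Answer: -61/1825527 ≈ -3.3415e-5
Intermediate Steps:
U(z, C) = (-150 + z)/(-73 + C) (U(z, C) = (z - 150)/(C - 73) = (-150 + z)/(-73 + C))
1/(-8883 + ((Z(-111) + U(N(-1), 134)) + A)) = 1/(-8883 + ((22 + (-150 - 13)/(-73 + 134)) - 21063)) = 1/(-8883 + ((22 - 163/61) - 21063)) = 1/(-8883 + (1179/61 - 21063)) = 1/(-8883 - 1283664/61) = 1/(-1825527/61) = -61/1825527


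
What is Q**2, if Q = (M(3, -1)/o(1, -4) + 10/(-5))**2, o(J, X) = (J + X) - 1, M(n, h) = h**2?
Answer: 6561/256 ≈ 25.629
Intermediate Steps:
o(J, X) = -1 + J + X
Q = 81/16 (Q = ((-1)**2/(-1 + 1 - 4) + 10/(-5))**2 = (1/(-4) + 10*(-1/5))**2 = (1*(-1/4) - 2)**2 = (-1/4 - 2)**2 = (-9/4)**2 = 81/16 ≈ 5.0625)
Q**2 = (81/16)**2 = 6561/256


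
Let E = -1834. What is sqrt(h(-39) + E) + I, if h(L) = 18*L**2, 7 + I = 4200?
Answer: 4193 + 2*sqrt(6386) ≈ 4352.8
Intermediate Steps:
I = 4193 (I = -7 + 4200 = 4193)
sqrt(h(-39) + E) + I = sqrt(18*(-39)**2 - 1834) + 4193 = sqrt(18*1521 - 1834) + 4193 = sqrt(27378 - 1834) + 4193 = sqrt(25544) + 4193 = 2*sqrt(6386) + 4193 = 4193 + 2*sqrt(6386)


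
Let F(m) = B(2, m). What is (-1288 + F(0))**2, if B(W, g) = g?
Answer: 1658944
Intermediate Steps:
F(m) = m
(-1288 + F(0))**2 = (-1288 + 0)**2 = (-1288)**2 = 1658944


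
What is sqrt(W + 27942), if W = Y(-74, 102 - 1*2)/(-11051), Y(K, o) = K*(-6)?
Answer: 93*sqrt(394542802)/11051 ≈ 167.16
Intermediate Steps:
Y(K, o) = -6*K
W = -444/11051 (W = -6*(-74)/(-11051) = 444*(-1/11051) = -444/11051 ≈ -0.040177)
sqrt(W + 27942) = sqrt(-444/11051 + 27942) = sqrt(308786598/11051) = 93*sqrt(394542802)/11051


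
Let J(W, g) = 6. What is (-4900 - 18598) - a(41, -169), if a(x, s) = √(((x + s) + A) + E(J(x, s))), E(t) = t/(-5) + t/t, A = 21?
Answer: -23498 - 2*I*√670/5 ≈ -23498.0 - 10.354*I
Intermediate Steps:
E(t) = 1 - t/5 (E(t) = t*(-⅕) + 1 = -t/5 + 1 = 1 - t/5)
a(x, s) = √(104/5 + s + x) (a(x, s) = √(((x + s) + 21) + (1 - ⅕*6)) = √(((s + x) + 21) + (1 - 6/5)) = √((21 + s + x) - ⅕) = √(104/5 + s + x))
(-4900 - 18598) - a(41, -169) = (-4900 - 18598) - √(520 + 25*(-169) + 25*41)/5 = -23498 - √(520 - 4225 + 1025)/5 = -23498 - √(-2680)/5 = -23498 - 2*I*√670/5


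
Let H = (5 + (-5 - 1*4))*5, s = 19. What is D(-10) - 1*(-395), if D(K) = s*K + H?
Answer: 185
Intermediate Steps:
H = -20 (H = (5 + (-5 - 4))*5 = (5 - 9)*5 = -4*5 = -20)
D(K) = -20 + 19*K (D(K) = 19*K - 20 = -20 + 19*K)
D(-10) - 1*(-395) = (-20 + 19*(-10)) - 1*(-395) = (-20 - 190) + 395 = -210 + 395 = 185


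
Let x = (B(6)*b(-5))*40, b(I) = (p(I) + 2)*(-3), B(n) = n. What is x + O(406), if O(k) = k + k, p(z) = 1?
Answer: -1348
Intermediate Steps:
O(k) = 2*k
b(I) = -9 (b(I) = (1 + 2)*(-3) = 3*(-3) = -9)
x = -2160 (x = (6*(-9))*40 = -54*40 = -2160)
x + O(406) = -2160 + 2*406 = -2160 + 812 = -1348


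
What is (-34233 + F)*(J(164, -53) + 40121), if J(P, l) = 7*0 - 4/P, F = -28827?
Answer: -103731177600/41 ≈ -2.5300e+9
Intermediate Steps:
J(P, l) = -4/P (J(P, l) = 0 - 4/P = -4/P)
(-34233 + F)*(J(164, -53) + 40121) = (-34233 - 28827)*(-4/164 + 40121) = -63060*(-4*1/164 + 40121) = -63060*(-1/41 + 40121) = -63060*1644960/41 = -103731177600/41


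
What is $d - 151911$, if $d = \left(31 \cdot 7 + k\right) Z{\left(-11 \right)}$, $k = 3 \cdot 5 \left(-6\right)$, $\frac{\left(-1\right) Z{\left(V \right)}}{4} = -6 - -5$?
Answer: $-151403$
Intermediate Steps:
$Z{\left(V \right)} = 4$ ($Z{\left(V \right)} = - 4 \left(-6 - -5\right) = - 4 \left(-6 + 5\right) = \left(-4\right) \left(-1\right) = 4$)
$k = -90$ ($k = 15 \left(-6\right) = -90$)
$d = 508$ ($d = \left(31 \cdot 7 - 90\right) 4 = \left(217 - 90\right) 4 = 127 \cdot 4 = 508$)
$d - 151911 = 508 - 151911 = -151403$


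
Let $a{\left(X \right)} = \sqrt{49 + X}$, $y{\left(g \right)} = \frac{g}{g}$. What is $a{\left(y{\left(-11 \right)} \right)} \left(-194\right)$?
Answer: $- 970 \sqrt{2} \approx -1371.8$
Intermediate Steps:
$y{\left(g \right)} = 1$
$a{\left(y{\left(-11 \right)} \right)} \left(-194\right) = \sqrt{49 + 1} \left(-194\right) = \sqrt{50} \left(-194\right) = 5 \sqrt{2} \left(-194\right) = - 970 \sqrt{2}$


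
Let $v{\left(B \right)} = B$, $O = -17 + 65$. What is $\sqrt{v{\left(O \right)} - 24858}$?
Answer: $i \sqrt{24810} \approx 157.51 i$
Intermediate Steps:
$O = 48$
$\sqrt{v{\left(O \right)} - 24858} = \sqrt{48 - 24858} = \sqrt{-24810} = i \sqrt{24810}$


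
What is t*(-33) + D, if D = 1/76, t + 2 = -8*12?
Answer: 245785/76 ≈ 3234.0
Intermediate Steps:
t = -98 (t = -2 - 8*12 = -2 - 96 = -98)
D = 1/76 ≈ 0.013158
t*(-33) + D = -98*(-33) + 1/76 = 3234 + 1/76 = 245785/76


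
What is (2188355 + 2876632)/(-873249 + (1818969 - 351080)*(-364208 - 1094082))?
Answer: -5064987/2140608723059 ≈ -2.3661e-6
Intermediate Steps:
(2188355 + 2876632)/(-873249 + (1818969 - 351080)*(-364208 - 1094082)) = 5064987/(-873249 + 1467889*(-1458290)) = 5064987/(-873249 - 2140607849810) = 5064987/(-2140608723059) = 5064987*(-1/2140608723059) = -5064987/2140608723059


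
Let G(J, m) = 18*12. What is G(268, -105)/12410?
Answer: 108/6205 ≈ 0.017405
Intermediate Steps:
G(J, m) = 216
G(268, -105)/12410 = 216/12410 = 216*(1/12410) = 108/6205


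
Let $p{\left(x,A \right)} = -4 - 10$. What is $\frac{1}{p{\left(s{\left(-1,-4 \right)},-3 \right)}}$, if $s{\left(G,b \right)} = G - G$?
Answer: $- \frac{1}{14} \approx -0.071429$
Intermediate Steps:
$s{\left(G,b \right)} = 0$
$p{\left(x,A \right)} = -14$
$\frac{1}{p{\left(s{\left(-1,-4 \right)},-3 \right)}} = \frac{1}{-14} = - \frac{1}{14}$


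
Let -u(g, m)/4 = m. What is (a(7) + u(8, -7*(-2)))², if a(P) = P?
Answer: 2401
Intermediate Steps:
u(g, m) = -4*m
(a(7) + u(8, -7*(-2)))² = (7 - (-28)*(-2))² = (7 - 4*14)² = (7 - 56)² = (-49)² = 2401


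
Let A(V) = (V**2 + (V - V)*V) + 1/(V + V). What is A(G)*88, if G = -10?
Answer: 43978/5 ≈ 8795.6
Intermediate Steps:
A(V) = V**2 + 1/(2*V) (A(V) = (V**2 + 0*V) + 1/(2*V) = (V**2 + 0) + 1/(2*V) = V**2 + 1/(2*V))
A(G)*88 = ((1/2 + (-10)**3)/(-10))*88 = -(1/2 - 1000)/10*88 = -1/10*(-1999/2)*88 = (1999/20)*88 = 43978/5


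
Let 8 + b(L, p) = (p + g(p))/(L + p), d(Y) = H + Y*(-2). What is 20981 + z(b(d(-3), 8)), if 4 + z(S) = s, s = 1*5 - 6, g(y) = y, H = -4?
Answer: 20976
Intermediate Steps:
d(Y) = -4 - 2*Y (d(Y) = -4 + Y*(-2) = -4 - 2*Y)
b(L, p) = -8 + 2*p/(L + p) (b(L, p) = -8 + (p + p)/(L + p) = -8 + (2*p)/(L + p) = -8 + 2*p/(L + p))
s = -1 (s = 5 - 6 = -1)
z(S) = -5 (z(S) = -4 - 1 = -5)
20981 + z(b(d(-3), 8)) = 20981 - 5 = 20976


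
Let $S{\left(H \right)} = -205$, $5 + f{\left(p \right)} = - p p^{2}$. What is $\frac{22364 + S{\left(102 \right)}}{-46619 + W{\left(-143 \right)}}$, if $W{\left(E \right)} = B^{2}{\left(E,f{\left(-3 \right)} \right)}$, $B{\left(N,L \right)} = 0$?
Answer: $- \frac{22159}{46619} \approx -0.47532$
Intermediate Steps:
$f{\left(p \right)} = -5 - p^{3}$ ($f{\left(p \right)} = -5 - p p^{2} = -5 - p^{3}$)
$W{\left(E \right)} = 0$ ($W{\left(E \right)} = 0^{2} = 0$)
$\frac{22364 + S{\left(102 \right)}}{-46619 + W{\left(-143 \right)}} = \frac{22364 - 205}{-46619 + 0} = \frac{22159}{-46619} = 22159 \left(- \frac{1}{46619}\right) = - \frac{22159}{46619}$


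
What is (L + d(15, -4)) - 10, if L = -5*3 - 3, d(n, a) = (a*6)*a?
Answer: 68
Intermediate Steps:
d(n, a) = 6*a**2 (d(n, a) = (6*a)*a = 6*a**2)
L = -18 (L = -15 - 3 = -18)
(L + d(15, -4)) - 10 = (-18 + 6*(-4)**2) - 10 = (-18 + 6*16) - 10 = (-18 + 96) - 10 = 78 - 10 = 68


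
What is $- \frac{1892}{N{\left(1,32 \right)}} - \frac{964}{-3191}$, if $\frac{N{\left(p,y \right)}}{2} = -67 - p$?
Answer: $\frac{1542119}{108494} \approx 14.214$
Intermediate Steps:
$N{\left(p,y \right)} = -134 - 2 p$ ($N{\left(p,y \right)} = 2 \left(-67 - p\right) = -134 - 2 p$)
$- \frac{1892}{N{\left(1,32 \right)}} - \frac{964}{-3191} = - \frac{1892}{-134 - 2} - \frac{964}{-3191} = - \frac{1892}{-134 - 2} - - \frac{964}{3191} = - \frac{1892}{-136} + \frac{964}{3191} = \left(-1892\right) \left(- \frac{1}{136}\right) + \frac{964}{3191} = \frac{473}{34} + \frac{964}{3191} = \frac{1542119}{108494}$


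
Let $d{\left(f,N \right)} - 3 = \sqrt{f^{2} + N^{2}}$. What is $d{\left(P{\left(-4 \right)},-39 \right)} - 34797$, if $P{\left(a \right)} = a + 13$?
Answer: $-34794 + 3 \sqrt{178} \approx -34754.0$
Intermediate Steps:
$P{\left(a \right)} = 13 + a$
$d{\left(f,N \right)} = 3 + \sqrt{N^{2} + f^{2}}$ ($d{\left(f,N \right)} = 3 + \sqrt{f^{2} + N^{2}} = 3 + \sqrt{N^{2} + f^{2}}$)
$d{\left(P{\left(-4 \right)},-39 \right)} - 34797 = \left(3 + \sqrt{\left(-39\right)^{2} + \left(13 - 4\right)^{2}}\right) - 34797 = \left(3 + \sqrt{1521 + 9^{2}}\right) - 34797 = \left(3 + \sqrt{1521 + 81}\right) - 34797 = \left(3 + \sqrt{1602}\right) - 34797 = \left(3 + 3 \sqrt{178}\right) - 34797 = -34794 + 3 \sqrt{178}$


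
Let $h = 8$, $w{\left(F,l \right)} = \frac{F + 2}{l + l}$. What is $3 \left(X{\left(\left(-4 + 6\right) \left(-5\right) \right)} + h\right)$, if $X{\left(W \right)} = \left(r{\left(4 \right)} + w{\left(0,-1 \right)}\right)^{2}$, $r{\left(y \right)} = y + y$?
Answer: $171$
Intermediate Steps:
$r{\left(y \right)} = 2 y$
$w{\left(F,l \right)} = \frac{2 + F}{2 l}$
$X{\left(W \right)} = 49$ ($X{\left(W \right)} = \left(2 \cdot 4 + \frac{2 + 0}{2 \left(-1\right)}\right)^{2} = \left(8 + \frac{1}{2} \left(-1\right) 2\right)^{2} = \left(8 - 1\right)^{2} = 7^{2} = 49$)
$3 \left(X{\left(\left(-4 + 6\right) \left(-5\right) \right)} + h\right) = 3 \left(49 + 8\right) = 3 \cdot 57 = 171$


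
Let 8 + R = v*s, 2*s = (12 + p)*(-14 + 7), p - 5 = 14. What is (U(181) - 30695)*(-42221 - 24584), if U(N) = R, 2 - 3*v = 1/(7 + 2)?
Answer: 111006595055/54 ≈ 2.0557e+9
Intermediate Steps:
p = 19 (p = 5 + 14 = 19)
s = -217/2 (s = ((12 + 19)*(-14 + 7))/2 = (31*(-7))/2 = (1/2)*(-217) = -217/2 ≈ -108.50)
v = 17/27 (v = 2/3 - 1/(3*(7 + 2)) = 2/3 - 1/3/9 = 2/3 - 1/3*1/9 = 2/3 - 1/27 = 17/27 ≈ 0.62963)
R = -4121/54 (R = -8 + (17/27)*(-217/2) = -8 - 3689/54 = -4121/54 ≈ -76.315)
U(N) = -4121/54
(U(181) - 30695)*(-42221 - 24584) = (-4121/54 - 30695)*(-42221 - 24584) = -1661651/54*(-66805) = 111006595055/54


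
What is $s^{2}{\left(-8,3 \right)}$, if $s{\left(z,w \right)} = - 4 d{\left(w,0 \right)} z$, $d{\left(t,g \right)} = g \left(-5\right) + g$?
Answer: $0$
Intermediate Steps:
$d{\left(t,g \right)} = - 4 g$ ($d{\left(t,g \right)} = - 5 g + g = - 4 g$)
$s{\left(z,w \right)} = 0$ ($s{\left(z,w \right)} = - 4 \left(\left(-4\right) 0\right) z = \left(-4\right) 0 z = 0 z = 0$)
$s^{2}{\left(-8,3 \right)} = 0^{2} = 0$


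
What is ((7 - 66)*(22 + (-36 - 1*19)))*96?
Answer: 186912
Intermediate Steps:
((7 - 66)*(22 + (-36 - 1*19)))*96 = -59*(22 + (-36 - 19))*96 = -59*(22 - 55)*96 = -59*(-33)*96 = 1947*96 = 186912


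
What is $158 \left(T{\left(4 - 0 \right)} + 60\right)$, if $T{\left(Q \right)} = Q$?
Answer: $10112$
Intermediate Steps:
$158 \left(T{\left(4 - 0 \right)} + 60\right) = 158 \left(\left(4 - 0\right) + 60\right) = 158 \left(\left(4 + 0\right) + 60\right) = 158 \left(4 + 60\right) = 158 \cdot 64 = 10112$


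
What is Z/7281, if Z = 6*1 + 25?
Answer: 31/7281 ≈ 0.0042577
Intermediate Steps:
Z = 31 (Z = 6 + 25 = 31)
Z/7281 = 31/7281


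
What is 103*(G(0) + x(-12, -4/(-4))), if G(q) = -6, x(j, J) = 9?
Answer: 309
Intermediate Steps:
103*(G(0) + x(-12, -4/(-4))) = 103*(-6 + 9) = 103*3 = 309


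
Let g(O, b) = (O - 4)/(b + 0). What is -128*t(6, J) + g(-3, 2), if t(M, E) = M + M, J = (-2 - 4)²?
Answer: -3079/2 ≈ -1539.5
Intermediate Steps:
g(O, b) = (-4 + O)/b
J = 36 (J = (-6)² = 36)
t(M, E) = 2*M
-128*t(6, J) + g(-3, 2) = -256*6 + (-4 - 3)/2 = -128*12 + (½)*(-7) = -1536 - 7/2 = -3079/2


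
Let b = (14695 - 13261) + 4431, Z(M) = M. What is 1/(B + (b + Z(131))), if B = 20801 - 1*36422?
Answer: -1/9625 ≈ -0.00010390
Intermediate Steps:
b = 5865 (b = 1434 + 4431 = 5865)
B = -15621 (B = 20801 - 36422 = -15621)
1/(B + (b + Z(131))) = 1/(-15621 + (5865 + 131)) = 1/(-15621 + 5996) = 1/(-9625) = -1/9625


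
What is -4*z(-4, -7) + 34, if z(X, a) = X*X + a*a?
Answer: -226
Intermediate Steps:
z(X, a) = X² + a²
-4*z(-4, -7) + 34 = -4*((-4)² + (-7)²) + 34 = -4*(16 + 49) + 34 = -4*65 + 34 = -260 + 34 = -226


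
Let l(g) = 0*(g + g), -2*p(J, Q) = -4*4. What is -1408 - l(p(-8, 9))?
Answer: -1408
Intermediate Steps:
p(J, Q) = 8 (p(J, Q) = -(-2)*4 = -½*(-16) = 8)
l(g) = 0 (l(g) = 0*(2*g) = 0)
-1408 - l(p(-8, 9)) = -1408 - 1*0 = -1408 + 0 = -1408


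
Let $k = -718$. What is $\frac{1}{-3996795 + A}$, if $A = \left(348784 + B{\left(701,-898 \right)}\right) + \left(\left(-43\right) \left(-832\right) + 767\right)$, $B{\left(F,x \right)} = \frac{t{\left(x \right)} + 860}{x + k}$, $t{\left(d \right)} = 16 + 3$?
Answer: $- \frac{1616}{5836133167} \approx -2.769 \cdot 10^{-7}$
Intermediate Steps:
$t{\left(d \right)} = 19$
$B{\left(F,x \right)} = \frac{879}{-718 + x}$ ($B{\left(F,x \right)} = \frac{19 + 860}{x - 718} = \frac{879}{-718 + x}$)
$A = \frac{622687553}{1616}$ ($A = \left(348784 + \frac{879}{-718 - 898}\right) + \left(\left(-43\right) \left(-832\right) + 767\right) = \left(348784 + \frac{879}{-1616}\right) + \left(35776 + 767\right) = \left(348784 + 879 \left(- \frac{1}{1616}\right)\right) + 36543 = \left(348784 - \frac{879}{1616}\right) + 36543 = \frac{563634065}{1616} + 36543 = \frac{622687553}{1616} \approx 3.8533 \cdot 10^{5}$)
$\frac{1}{-3996795 + A} = \frac{1}{-3996795 + \frac{622687553}{1616}} = \frac{1}{- \frac{5836133167}{1616}} = - \frac{1616}{5836133167}$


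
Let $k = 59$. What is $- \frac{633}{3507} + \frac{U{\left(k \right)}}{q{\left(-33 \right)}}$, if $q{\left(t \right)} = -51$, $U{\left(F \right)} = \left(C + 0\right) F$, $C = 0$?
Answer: $- \frac{211}{1169} \approx -0.1805$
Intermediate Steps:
$U{\left(F \right)} = 0$ ($U{\left(F \right)} = \left(0 + 0\right) F = 0 F = 0$)
$- \frac{633}{3507} + \frac{U{\left(k \right)}}{q{\left(-33 \right)}} = - \frac{633}{3507} + \frac{0}{-51} = \left(-633\right) \frac{1}{3507} + 0 \left(- \frac{1}{51}\right) = - \frac{211}{1169} + 0 = - \frac{211}{1169}$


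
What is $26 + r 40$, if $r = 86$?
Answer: $3466$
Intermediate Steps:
$26 + r 40 = 26 + 86 \cdot 40 = 26 + 3440 = 3466$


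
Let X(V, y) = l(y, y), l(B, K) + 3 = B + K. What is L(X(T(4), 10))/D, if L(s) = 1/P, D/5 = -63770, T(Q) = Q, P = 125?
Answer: -1/39856250 ≈ -2.5090e-8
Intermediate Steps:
D = -318850 (D = 5*(-63770) = -318850)
l(B, K) = -3 + B + K (l(B, K) = -3 + (B + K) = -3 + B + K)
X(V, y) = -3 + 2*y (X(V, y) = -3 + y + y = -3 + 2*y)
L(s) = 1/125
L(X(T(4), 10))/D = (1/125)/(-318850) = (1/125)*(-1/318850) = -1/39856250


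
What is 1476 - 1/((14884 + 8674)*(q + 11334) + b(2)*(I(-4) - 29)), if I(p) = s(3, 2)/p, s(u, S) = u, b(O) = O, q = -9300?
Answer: 141450725698/95833825 ≈ 1476.0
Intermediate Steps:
I(p) = 3/p
1476 - 1/((14884 + 8674)*(q + 11334) + b(2)*(I(-4) - 29)) = 1476 - 1/((14884 + 8674)*(-9300 + 11334) + 2*(3/(-4) - 29)) = 1476 - 1/(23558*2034 + 2*(3*(-¼) - 29)) = 1476 - 1/(47916972 + 2*(-¾ - 29)) = 1476 - 1/(47916972 + 2*(-119/4)) = 1476 - 1/(47916972 - 119/2) = 1476 - 1/95833825/2 = 1476 - 1*2/95833825 = 1476 - 2/95833825 = 141450725698/95833825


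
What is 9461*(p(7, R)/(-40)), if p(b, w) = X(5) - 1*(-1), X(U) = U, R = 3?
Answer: -28383/20 ≈ -1419.2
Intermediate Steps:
p(b, w) = 6 (p(b, w) = 5 - 1*(-1) = 5 + 1 = 6)
9461*(p(7, R)/(-40)) = 9461*(6/(-40)) = 9461*(6*(-1/40)) = 9461*(-3/20) = -28383/20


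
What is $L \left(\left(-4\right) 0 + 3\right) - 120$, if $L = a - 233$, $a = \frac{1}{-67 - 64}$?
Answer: $- \frac{107292}{131} \approx -819.02$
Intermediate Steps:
$a = - \frac{1}{131}$ ($a = \frac{1}{-131} = - \frac{1}{131} \approx -0.0076336$)
$L = - \frac{30524}{131}$ ($L = - \frac{1}{131} - 233 = - \frac{30524}{131} \approx -233.01$)
$L \left(\left(-4\right) 0 + 3\right) - 120 = - \frac{30524 \left(\left(-4\right) 0 + 3\right)}{131} - 120 = - \frac{30524 \left(0 + 3\right)}{131} - 120 = \left(- \frac{30524}{131}\right) 3 - 120 = - \frac{91572}{131} - 120 = - \frac{107292}{131}$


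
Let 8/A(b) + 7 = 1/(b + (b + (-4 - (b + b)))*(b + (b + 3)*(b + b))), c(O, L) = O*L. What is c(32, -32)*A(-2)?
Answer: 81920/69 ≈ 1187.2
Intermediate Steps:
c(O, L) = L*O
A(b) = 8/(-7 + 1/(b + (-4 - b)*(b + 2*b*(3 + b)))) (A(b) = 8/(-7 + 1/(b + (b + (-4 - (b + b)))*(b + (b + 3)*(b + b)))) = 8/(-7 + 1/(b + (b + (-4 - 2*b))*(b + (3 + b)*(2*b)))) = 8/(-7 + 1/(b + (b + (-4 - 2*b))*(b + 2*b*(3 + b)))) = 8/(-7 + 1/(b + (-4 - b)*(b + 2*b*(3 + b)))))
c(32, -32)*A(-2) = (-32*32)*(-8*(-2)*(27 + 2*(-2)**2 + 15*(-2))/(1 + 14*(-2)**3 + 105*(-2)**2 + 189*(-2))) = -(-8192)*(-2)*(27 + 2*4 - 30)/(1 + 14*(-8) + 105*4 - 378) = -(-8192)*(-2)*(27 + 8 - 30)/(1 - 112 + 420 - 378) = -(-8192)*(-2)*5/(-69) = -(-8192)*(-2)*(-1)*5/69 = -1024*(-80/69) = 81920/69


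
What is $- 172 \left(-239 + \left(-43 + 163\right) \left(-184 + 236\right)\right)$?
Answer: $-1032172$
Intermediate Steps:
$- 172 \left(-239 + \left(-43 + 163\right) \left(-184 + 236\right)\right) = - 172 \left(-239 + 120 \cdot 52\right) = - 172 \left(-239 + 6240\right) = \left(-172\right) 6001 = -1032172$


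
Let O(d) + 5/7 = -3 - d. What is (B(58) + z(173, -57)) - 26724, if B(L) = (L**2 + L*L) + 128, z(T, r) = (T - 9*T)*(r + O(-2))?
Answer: 429748/7 ≈ 61393.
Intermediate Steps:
O(d) = -26/7 - d (O(d) = -5/7 + (-3 - d) = -26/7 - d)
z(T, r) = -8*T*(-12/7 + r) (z(T, r) = (T - 9*T)*(r + (-26/7 - 1*(-2))) = (-8*T)*(r + (-26/7 + 2)) = (-8*T)*(r - 12/7) = (-8*T)*(-12/7 + r) = -8*T*(-12/7 + r))
B(L) = 128 + 2*L**2 (B(L) = (L**2 + L**2) + 128 = 2*L**2 + 128 = 128 + 2*L**2)
(B(58) + z(173, -57)) - 26724 = ((128 + 2*58**2) + (8/7)*173*(12 - 7*(-57))) - 26724 = ((128 + 2*3364) + (8/7)*173*(12 + 399)) - 26724 = ((128 + 6728) + (8/7)*173*411) - 26724 = (6856 + 568824/7) - 26724 = 616816/7 - 26724 = 429748/7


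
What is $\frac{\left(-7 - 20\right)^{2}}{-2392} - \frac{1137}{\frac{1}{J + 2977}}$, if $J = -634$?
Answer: $- \frac{6372267201}{2392} \approx -2.664 \cdot 10^{6}$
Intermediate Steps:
$\frac{\left(-7 - 20\right)^{2}}{-2392} - \frac{1137}{\frac{1}{J + 2977}} = \frac{\left(-7 - 20\right)^{2}}{-2392} - \frac{1137}{\frac{1}{-634 + 2977}} = \left(-27\right)^{2} \left(- \frac{1}{2392}\right) - \frac{1137}{\frac{1}{2343}} = 729 \left(- \frac{1}{2392}\right) - 1137 \frac{1}{\frac{1}{2343}} = - \frac{729}{2392} - 2663991 = - \frac{6372267201}{2392}$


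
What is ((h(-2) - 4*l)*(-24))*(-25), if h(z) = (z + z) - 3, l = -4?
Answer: 5400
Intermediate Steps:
h(z) = -3 + 2*z (h(z) = 2*z - 3 = -3 + 2*z)
((h(-2) - 4*l)*(-24))*(-25) = (((-3 + 2*(-2)) - 4*(-4))*(-24))*(-25) = (((-3 - 4) + 16)*(-24))*(-25) = ((-7 + 16)*(-24))*(-25) = (9*(-24))*(-25) = -216*(-25) = 5400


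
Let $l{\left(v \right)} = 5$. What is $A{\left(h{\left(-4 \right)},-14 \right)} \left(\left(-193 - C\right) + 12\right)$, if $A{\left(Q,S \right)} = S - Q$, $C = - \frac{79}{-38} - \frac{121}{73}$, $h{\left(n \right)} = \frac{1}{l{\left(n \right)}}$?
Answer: $\frac{35731673}{13870} \approx 2576.2$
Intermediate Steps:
$h{\left(n \right)} = \frac{1}{5}$
$C = \frac{1169}{2774}$ ($C = \left(-79\right) \left(- \frac{1}{38}\right) - \frac{121}{73} = \frac{79}{38} - \frac{121}{73} = \frac{1169}{2774} \approx 0.42141$)
$A{\left(h{\left(-4 \right)},-14 \right)} \left(\left(-193 - C\right) + 12\right) = \left(-14 - \frac{1}{5}\right) \left(\left(-193 - \frac{1169}{2774}\right) + 12\right) = - \frac{71 \left(- \frac{536551}{2774} + 12\right)}{5} = \left(- \frac{71}{5}\right) \left(- \frac{503263}{2774}\right) = \frac{35731673}{13870}$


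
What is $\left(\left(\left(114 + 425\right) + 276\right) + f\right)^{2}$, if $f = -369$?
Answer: $198916$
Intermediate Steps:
$\left(\left(\left(114 + 425\right) + 276\right) + f\right)^{2} = \left(\left(\left(114 + 425\right) + 276\right) - 369\right)^{2} = \left(\left(539 + 276\right) - 369\right)^{2} = \left(815 - 369\right)^{2} = 446^{2} = 198916$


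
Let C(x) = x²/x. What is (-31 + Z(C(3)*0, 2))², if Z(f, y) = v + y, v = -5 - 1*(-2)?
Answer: 1024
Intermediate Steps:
C(x) = x
v = -3 (v = -5 + 2 = -3)
Z(f, y) = -3 + y
(-31 + Z(C(3)*0, 2))² = (-31 + (-3 + 2))² = (-31 - 1)² = (-32)² = 1024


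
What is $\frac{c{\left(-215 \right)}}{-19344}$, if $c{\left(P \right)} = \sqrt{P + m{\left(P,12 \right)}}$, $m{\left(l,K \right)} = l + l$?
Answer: $- \frac{i \sqrt{645}}{19344} \approx - 0.0013129 i$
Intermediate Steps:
$m{\left(l,K \right)} = 2 l$
$c{\left(P \right)} = \sqrt{3} \sqrt{P}$ ($c{\left(P \right)} = \sqrt{P + 2 P} = \sqrt{3 P} = \sqrt{3} \sqrt{P}$)
$\frac{c{\left(-215 \right)}}{-19344} = \frac{\sqrt{3} \sqrt{-215}}{-19344} = \sqrt{3} i \sqrt{215} \left(- \frac{1}{19344}\right) = i \sqrt{645} \left(- \frac{1}{19344}\right) = - \frac{i \sqrt{645}}{19344}$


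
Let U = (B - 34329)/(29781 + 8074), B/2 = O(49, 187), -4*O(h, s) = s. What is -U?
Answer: 13769/15142 ≈ 0.90932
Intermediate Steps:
O(h, s) = -s/4
B = -187/2 (B = 2*(-¼*187) = 2*(-187/4) = -187/2 ≈ -93.500)
U = -13769/15142 (U = (-187/2 - 34329)/(29781 + 8074) = -68845/2/37855 = -68845/2*1/37855 = -13769/15142 ≈ -0.90932)
-U = -1*(-13769/15142) = 13769/15142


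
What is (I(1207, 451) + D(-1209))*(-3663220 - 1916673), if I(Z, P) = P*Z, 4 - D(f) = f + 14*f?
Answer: -3138667492928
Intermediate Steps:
D(f) = 4 - 15*f (D(f) = 4 - (f + 14*f) = 4 - 15*f)
(I(1207, 451) + D(-1209))*(-3663220 - 1916673) = (451*1207 + (4 - 15*(-1209)))*(-3663220 - 1916673) = (544357 + (4 + 18135))*(-5579893) = (544357 + 18139)*(-5579893) = 562496*(-5579893) = -3138667492928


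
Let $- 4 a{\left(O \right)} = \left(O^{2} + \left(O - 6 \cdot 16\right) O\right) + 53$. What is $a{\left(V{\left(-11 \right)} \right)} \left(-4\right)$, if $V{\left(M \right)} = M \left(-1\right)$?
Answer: $-761$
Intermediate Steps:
$V{\left(M \right)} = - M$
$a{\left(O \right)} = - \frac{53}{4} - \frac{O^{2}}{4} - \frac{O \left(-96 + O\right)}{4}$ ($a{\left(O \right)} = - \frac{\left(O^{2} + \left(O - 6 \cdot 16\right) O\right) + 53}{4} = - \frac{\left(O^{2} + \left(O - 96\right) O\right) + 53}{4} = - \frac{\left(O^{2} + \left(-96 + O\right) O\right) + 53}{4} = - \frac{\left(O^{2} + O \left(-96 + O\right)\right) + 53}{4} = - \frac{53 + O^{2} + O \left(-96 + O\right)}{4} = - \frac{53}{4} - \frac{O^{2}}{4} - \frac{O \left(-96 + O\right)}{4}$)
$a{\left(V{\left(-11 \right)} \right)} \left(-4\right) = \left(- \frac{53}{4} + 24 \left(\left(-1\right) \left(-11\right)\right) - \frac{\left(\left(-1\right) \left(-11\right)\right)^{2}}{2}\right) \left(-4\right) = \left(- \frac{53}{4} + 24 \cdot 11 - \frac{11^{2}}{2}\right) \left(-4\right) = \left(- \frac{53}{4} + 264 - \frac{121}{2}\right) \left(-4\right) = \frac{761}{4} \left(-4\right) = -761$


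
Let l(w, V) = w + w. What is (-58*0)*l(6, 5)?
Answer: 0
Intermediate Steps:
l(w, V) = 2*w
(-58*0)*l(6, 5) = (-58*0)*(2*6) = 0*12 = 0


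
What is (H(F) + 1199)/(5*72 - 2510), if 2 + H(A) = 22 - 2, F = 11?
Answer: -1217/2150 ≈ -0.56605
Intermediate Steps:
H(A) = 18 (H(A) = -2 + (22 - 2) = -2 + 20 = 18)
(H(F) + 1199)/(5*72 - 2510) = (18 + 1199)/(5*72 - 2510) = 1217/(360 - 2510) = 1217/(-2150) = 1217*(-1/2150) = -1217/2150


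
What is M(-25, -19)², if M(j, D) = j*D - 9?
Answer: 217156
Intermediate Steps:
M(j, D) = -9 + D*j (M(j, D) = D*j - 9 = -9 + D*j)
M(-25, -19)² = (-9 - 19*(-25))² = (-9 + 475)² = 466² = 217156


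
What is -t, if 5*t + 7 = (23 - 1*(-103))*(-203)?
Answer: 5117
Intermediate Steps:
t = -5117 (t = -7/5 + ((23 - 1*(-103))*(-203))/5 = -7/5 + ((23 + 103)*(-203))/5 = -7/5 + (126*(-203))/5 = -7/5 + (⅕)*(-25578) = -7/5 - 25578/5 = -5117)
-t = -1*(-5117) = 5117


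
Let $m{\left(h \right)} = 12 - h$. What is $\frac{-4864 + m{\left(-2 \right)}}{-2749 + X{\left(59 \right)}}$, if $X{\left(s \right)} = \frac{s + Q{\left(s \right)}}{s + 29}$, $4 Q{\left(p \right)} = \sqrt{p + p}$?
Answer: $\frac{825782883200}{467942988813} + \frac{853600 \sqrt{118}}{467942988813} \approx 1.7647$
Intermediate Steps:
$Q{\left(p \right)} = \frac{\sqrt{2} \sqrt{p}}{4}$ ($Q{\left(p \right)} = \frac{\sqrt{p + p}}{4} = \frac{\sqrt{2 p}}{4} = \frac{\sqrt{2} \sqrt{p}}{4}$)
$X{\left(s \right)} = \frac{s + \frac{\sqrt{2} \sqrt{s}}{4}}{29 + s}$ ($X{\left(s \right)} = \frac{s + \frac{\sqrt{2} \sqrt{s}}{4}}{s + 29} = \frac{s + \frac{\sqrt{2} \sqrt{s}}{4}}{29 + s}$)
$\frac{-4864 + m{\left(-2 \right)}}{-2749 + X{\left(59 \right)}} = \frac{-4864 + \left(12 - -2\right)}{-2749 + \frac{59 + \frac{\sqrt{2} \sqrt{59}}{4}}{29 + 59}} = \frac{-4864 + \left(12 + 2\right)}{-2749 + \frac{59 + \frac{\sqrt{118}}{4}}{88}} = \frac{-4864 + 14}{-2749 + \frac{59 + \frac{\sqrt{118}}{4}}{88}} = - \frac{4850}{-2749 + \left(\frac{59}{88} + \frac{\sqrt{118}}{352}\right)} = - \frac{4850}{- \frac{241853}{88} + \frac{\sqrt{118}}{352}}$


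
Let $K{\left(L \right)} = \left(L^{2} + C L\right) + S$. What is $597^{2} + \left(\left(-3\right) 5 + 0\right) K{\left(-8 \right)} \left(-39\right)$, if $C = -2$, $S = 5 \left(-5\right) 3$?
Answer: $359334$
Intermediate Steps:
$S = -75$ ($S = \left(-25\right) 3 = -75$)
$K{\left(L \right)} = -75 + L^{2} - 2 L$ ($K{\left(L \right)} = \left(L^{2} - 2 L\right) - 75 = -75 + L^{2} - 2 L$)
$597^{2} + \left(\left(-3\right) 5 + 0\right) K{\left(-8 \right)} \left(-39\right) = 597^{2} + \left(\left(-3\right) 5 + 0\right) \left(-75 + \left(-8\right)^{2} - -16\right) \left(-39\right) = 356409 + \left(-15 + 0\right) \left(-75 + 64 + 16\right) \left(-39\right) = 356409 + \left(-15\right) 5 \left(-39\right) = 356409 - -2925 = 356409 + 2925 = 359334$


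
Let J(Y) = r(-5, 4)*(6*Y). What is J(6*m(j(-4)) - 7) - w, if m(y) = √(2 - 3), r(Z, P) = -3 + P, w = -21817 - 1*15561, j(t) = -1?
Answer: 37336 + 36*I ≈ 37336.0 + 36.0*I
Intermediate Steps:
w = -37378 (w = -21817 - 15561 = -37378)
m(y) = I (m(y) = √(-1) = I)
J(Y) = 6*Y (J(Y) = (-3 + 4)*(6*Y) = 1*(6*Y) = 6*Y)
J(6*m(j(-4)) - 7) - w = 6*(6*I - 7) - 1*(-37378) = 6*(-7 + 6*I) + 37378 = (-42 + 36*I) + 37378 = 37336 + 36*I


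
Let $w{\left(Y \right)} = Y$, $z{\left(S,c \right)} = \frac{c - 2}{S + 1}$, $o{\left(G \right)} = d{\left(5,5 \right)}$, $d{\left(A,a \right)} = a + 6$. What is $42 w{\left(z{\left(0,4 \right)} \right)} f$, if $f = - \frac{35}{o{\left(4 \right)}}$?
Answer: $- \frac{2940}{11} \approx -267.27$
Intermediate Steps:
$d{\left(A,a \right)} = 6 + a$
$o{\left(G \right)} = 11$ ($o{\left(G \right)} = 6 + 5 = 11$)
$z{\left(S,c \right)} = \frac{-2 + c}{1 + S}$
$f = - \frac{35}{11} \approx -3.1818$
$42 w{\left(z{\left(0,4 \right)} \right)} f = 42 \frac{-2 + 4}{1 + 0} \left(- \frac{35}{11}\right) = 42 \cdot 1^{-1} \cdot 2 \left(- \frac{35}{11}\right) = 42 \cdot 1 \cdot 2 \left(- \frac{35}{11}\right) = 42 \cdot 2 \left(- \frac{35}{11}\right) = 84 \left(- \frac{35}{11}\right) = - \frac{2940}{11}$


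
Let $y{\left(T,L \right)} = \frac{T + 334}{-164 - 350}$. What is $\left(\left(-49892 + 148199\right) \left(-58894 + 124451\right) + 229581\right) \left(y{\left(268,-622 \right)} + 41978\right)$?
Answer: $\frac{69528319787411100}{257} \approx 2.7054 \cdot 10^{14}$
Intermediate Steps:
$y{\left(T,L \right)} = - \frac{167}{257} - \frac{T}{514}$ ($y{\left(T,L \right)} = \frac{334 + T}{-514} = \left(334 + T\right) \left(- \frac{1}{514}\right) = - \frac{167}{257} - \frac{T}{514}$)
$\left(\left(-49892 + 148199\right) \left(-58894 + 124451\right) + 229581\right) \left(y{\left(268,-622 \right)} + 41978\right) = \left(\left(-49892 + 148199\right) \left(-58894 + 124451\right) + 229581\right) \left(\left(- \frac{167}{257} - \frac{134}{257}\right) + 41978\right) = \left(98307 \cdot 65557 + 229581\right) \left(\left(- \frac{167}{257} - \frac{134}{257}\right) + 41978\right) = \left(6444711999 + 229581\right) \left(- \frac{301}{257} + 41978\right) = 6444941580 \cdot \frac{10788045}{257} = \frac{69528319787411100}{257}$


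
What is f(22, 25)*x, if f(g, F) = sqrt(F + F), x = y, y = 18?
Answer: 90*sqrt(2) ≈ 127.28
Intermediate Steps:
x = 18
f(g, F) = sqrt(2)*sqrt(F) (f(g, F) = sqrt(2*F) = sqrt(2)*sqrt(F))
f(22, 25)*x = (sqrt(2)*sqrt(25))*18 = (sqrt(2)*5)*18 = (5*sqrt(2))*18 = 90*sqrt(2)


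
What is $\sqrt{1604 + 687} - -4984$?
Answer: $4984 + \sqrt{2291} \approx 5031.9$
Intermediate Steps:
$\sqrt{1604 + 687} - -4984 = \sqrt{2291} + 4984 = 4984 + \sqrt{2291}$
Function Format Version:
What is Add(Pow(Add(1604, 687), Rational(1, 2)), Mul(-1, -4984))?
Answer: Add(4984, Pow(2291, Rational(1, 2))) ≈ 5031.9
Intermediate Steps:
Add(Pow(Add(1604, 687), Rational(1, 2)), Mul(-1, -4984)) = Add(Pow(2291, Rational(1, 2)), 4984) = Add(4984, Pow(2291, Rational(1, 2)))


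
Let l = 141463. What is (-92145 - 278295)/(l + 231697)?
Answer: -9261/9329 ≈ -0.99271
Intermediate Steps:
(-92145 - 278295)/(l + 231697) = (-92145 - 278295)/(141463 + 231697) = -370440/373160 = -370440*1/373160 = -9261/9329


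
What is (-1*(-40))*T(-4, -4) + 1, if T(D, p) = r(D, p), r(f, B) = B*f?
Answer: 641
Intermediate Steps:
T(D, p) = D*p (T(D, p) = p*D = D*p)
(-1*(-40))*T(-4, -4) + 1 = (-1*(-40))*(-4*(-4)) + 1 = 40*16 + 1 = 640 + 1 = 641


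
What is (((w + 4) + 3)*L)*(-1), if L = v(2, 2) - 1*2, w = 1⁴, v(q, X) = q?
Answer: 0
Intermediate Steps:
w = 1
L = 0 (L = 2 - 1*2 = 2 - 2 = 0)
(((w + 4) + 3)*L)*(-1) = (((1 + 4) + 3)*0)*(-1) = ((5 + 3)*0)*(-1) = (8*0)*(-1) = 0*(-1) = 0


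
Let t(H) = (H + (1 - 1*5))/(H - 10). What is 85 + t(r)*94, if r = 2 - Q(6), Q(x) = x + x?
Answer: 754/5 ≈ 150.80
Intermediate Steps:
Q(x) = 2*x
r = -10 (r = 2 - 2*6 = 2 - 1*12 = 2 - 12 = -10)
t(H) = (-4 + H)/(-10 + H) (t(H) = (H + (1 - 5))/(-10 + H) = (H - 4)/(-10 + H) = (-4 + H)/(-10 + H))
85 + t(r)*94 = 85 + ((-4 - 10)/(-10 - 10))*94 = 85 + (-14/(-20))*94 = 85 - 1/20*(-14)*94 = 85 + (7/10)*94 = 85 + 329/5 = 754/5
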